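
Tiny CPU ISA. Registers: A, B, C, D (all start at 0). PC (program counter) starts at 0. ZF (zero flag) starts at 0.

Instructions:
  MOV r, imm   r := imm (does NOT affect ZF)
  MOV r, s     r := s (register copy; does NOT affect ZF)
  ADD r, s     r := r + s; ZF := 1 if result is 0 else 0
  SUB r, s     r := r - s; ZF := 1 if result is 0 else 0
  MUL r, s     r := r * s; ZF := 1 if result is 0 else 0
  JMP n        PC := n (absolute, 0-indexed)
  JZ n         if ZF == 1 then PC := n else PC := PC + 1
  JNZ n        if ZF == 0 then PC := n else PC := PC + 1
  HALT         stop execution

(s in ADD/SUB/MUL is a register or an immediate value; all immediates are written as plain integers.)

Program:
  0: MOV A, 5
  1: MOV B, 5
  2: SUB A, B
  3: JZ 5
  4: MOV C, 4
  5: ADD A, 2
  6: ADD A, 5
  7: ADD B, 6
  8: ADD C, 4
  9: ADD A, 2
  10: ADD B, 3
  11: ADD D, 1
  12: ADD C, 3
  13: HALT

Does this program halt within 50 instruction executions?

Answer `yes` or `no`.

Answer: yes

Derivation:
Step 1: PC=0 exec 'MOV A, 5'. After: A=5 B=0 C=0 D=0 ZF=0 PC=1
Step 2: PC=1 exec 'MOV B, 5'. After: A=5 B=5 C=0 D=0 ZF=0 PC=2
Step 3: PC=2 exec 'SUB A, B'. After: A=0 B=5 C=0 D=0 ZF=1 PC=3
Step 4: PC=3 exec 'JZ 5'. After: A=0 B=5 C=0 D=0 ZF=1 PC=5
Step 5: PC=5 exec 'ADD A, 2'. After: A=2 B=5 C=0 D=0 ZF=0 PC=6
Step 6: PC=6 exec 'ADD A, 5'. After: A=7 B=5 C=0 D=0 ZF=0 PC=7
Step 7: PC=7 exec 'ADD B, 6'. After: A=7 B=11 C=0 D=0 ZF=0 PC=8
Step 8: PC=8 exec 'ADD C, 4'. After: A=7 B=11 C=4 D=0 ZF=0 PC=9
Step 9: PC=9 exec 'ADD A, 2'. After: A=9 B=11 C=4 D=0 ZF=0 PC=10
Step 10: PC=10 exec 'ADD B, 3'. After: A=9 B=14 C=4 D=0 ZF=0 PC=11
Step 11: PC=11 exec 'ADD D, 1'. After: A=9 B=14 C=4 D=1 ZF=0 PC=12
Step 12: PC=12 exec 'ADD C, 3'. After: A=9 B=14 C=7 D=1 ZF=0 PC=13
Step 13: PC=13 exec 'HALT'. After: A=9 B=14 C=7 D=1 ZF=0 PC=13 HALTED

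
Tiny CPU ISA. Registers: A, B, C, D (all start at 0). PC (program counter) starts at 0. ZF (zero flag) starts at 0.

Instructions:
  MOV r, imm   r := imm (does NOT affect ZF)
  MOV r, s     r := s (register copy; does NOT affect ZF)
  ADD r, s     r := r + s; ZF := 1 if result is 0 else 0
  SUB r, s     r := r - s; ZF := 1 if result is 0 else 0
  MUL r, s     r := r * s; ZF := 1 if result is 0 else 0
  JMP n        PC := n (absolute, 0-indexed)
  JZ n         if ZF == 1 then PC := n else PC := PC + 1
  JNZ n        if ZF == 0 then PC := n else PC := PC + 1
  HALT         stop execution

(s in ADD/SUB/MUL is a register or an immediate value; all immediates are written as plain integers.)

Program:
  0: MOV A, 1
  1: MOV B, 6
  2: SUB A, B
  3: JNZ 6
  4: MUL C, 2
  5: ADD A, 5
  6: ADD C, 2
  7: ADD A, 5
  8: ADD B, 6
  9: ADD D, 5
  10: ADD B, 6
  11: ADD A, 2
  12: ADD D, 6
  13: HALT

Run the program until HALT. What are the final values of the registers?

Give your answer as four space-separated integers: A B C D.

Answer: 2 18 2 11

Derivation:
Step 1: PC=0 exec 'MOV A, 1'. After: A=1 B=0 C=0 D=0 ZF=0 PC=1
Step 2: PC=1 exec 'MOV B, 6'. After: A=1 B=6 C=0 D=0 ZF=0 PC=2
Step 3: PC=2 exec 'SUB A, B'. After: A=-5 B=6 C=0 D=0 ZF=0 PC=3
Step 4: PC=3 exec 'JNZ 6'. After: A=-5 B=6 C=0 D=0 ZF=0 PC=6
Step 5: PC=6 exec 'ADD C, 2'. After: A=-5 B=6 C=2 D=0 ZF=0 PC=7
Step 6: PC=7 exec 'ADD A, 5'. After: A=0 B=6 C=2 D=0 ZF=1 PC=8
Step 7: PC=8 exec 'ADD B, 6'. After: A=0 B=12 C=2 D=0 ZF=0 PC=9
Step 8: PC=9 exec 'ADD D, 5'. After: A=0 B=12 C=2 D=5 ZF=0 PC=10
Step 9: PC=10 exec 'ADD B, 6'. After: A=0 B=18 C=2 D=5 ZF=0 PC=11
Step 10: PC=11 exec 'ADD A, 2'. After: A=2 B=18 C=2 D=5 ZF=0 PC=12
Step 11: PC=12 exec 'ADD D, 6'. After: A=2 B=18 C=2 D=11 ZF=0 PC=13
Step 12: PC=13 exec 'HALT'. After: A=2 B=18 C=2 D=11 ZF=0 PC=13 HALTED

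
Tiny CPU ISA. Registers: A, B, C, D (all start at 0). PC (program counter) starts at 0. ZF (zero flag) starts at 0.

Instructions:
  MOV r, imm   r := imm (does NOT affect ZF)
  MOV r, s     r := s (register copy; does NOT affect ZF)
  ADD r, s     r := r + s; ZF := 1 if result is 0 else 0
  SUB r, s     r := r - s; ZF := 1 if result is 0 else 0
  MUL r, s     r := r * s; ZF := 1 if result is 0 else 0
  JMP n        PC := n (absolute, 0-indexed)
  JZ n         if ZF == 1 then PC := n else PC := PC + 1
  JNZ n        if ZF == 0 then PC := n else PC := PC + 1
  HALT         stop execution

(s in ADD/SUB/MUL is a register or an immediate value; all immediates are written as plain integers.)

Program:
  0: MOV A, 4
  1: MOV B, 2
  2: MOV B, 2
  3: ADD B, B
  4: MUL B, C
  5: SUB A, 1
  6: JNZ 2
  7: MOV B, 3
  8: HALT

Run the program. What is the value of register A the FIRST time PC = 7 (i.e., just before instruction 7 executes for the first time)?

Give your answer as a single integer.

Step 1: PC=0 exec 'MOV A, 4'. After: A=4 B=0 C=0 D=0 ZF=0 PC=1
Step 2: PC=1 exec 'MOV B, 2'. After: A=4 B=2 C=0 D=0 ZF=0 PC=2
Step 3: PC=2 exec 'MOV B, 2'. After: A=4 B=2 C=0 D=0 ZF=0 PC=3
Step 4: PC=3 exec 'ADD B, B'. After: A=4 B=4 C=0 D=0 ZF=0 PC=4
Step 5: PC=4 exec 'MUL B, C'. After: A=4 B=0 C=0 D=0 ZF=1 PC=5
Step 6: PC=5 exec 'SUB A, 1'. After: A=3 B=0 C=0 D=0 ZF=0 PC=6
Step 7: PC=6 exec 'JNZ 2'. After: A=3 B=0 C=0 D=0 ZF=0 PC=2
Step 8: PC=2 exec 'MOV B, 2'. After: A=3 B=2 C=0 D=0 ZF=0 PC=3
Step 9: PC=3 exec 'ADD B, B'. After: A=3 B=4 C=0 D=0 ZF=0 PC=4
Step 10: PC=4 exec 'MUL B, C'. After: A=3 B=0 C=0 D=0 ZF=1 PC=5
Step 11: PC=5 exec 'SUB A, 1'. After: A=2 B=0 C=0 D=0 ZF=0 PC=6
Step 12: PC=6 exec 'JNZ 2'. After: A=2 B=0 C=0 D=0 ZF=0 PC=2
Step 13: PC=2 exec 'MOV B, 2'. After: A=2 B=2 C=0 D=0 ZF=0 PC=3
Step 14: PC=3 exec 'ADD B, B'. After: A=2 B=4 C=0 D=0 ZF=0 PC=4
Step 15: PC=4 exec 'MUL B, C'. After: A=2 B=0 C=0 D=0 ZF=1 PC=5
Step 16: PC=5 exec 'SUB A, 1'. After: A=1 B=0 C=0 D=0 ZF=0 PC=6
Step 17: PC=6 exec 'JNZ 2'. After: A=1 B=0 C=0 D=0 ZF=0 PC=2
Step 18: PC=2 exec 'MOV B, 2'. After: A=1 B=2 C=0 D=0 ZF=0 PC=3
Step 19: PC=3 exec 'ADD B, B'. After: A=1 B=4 C=0 D=0 ZF=0 PC=4
Step 20: PC=4 exec 'MUL B, C'. After: A=1 B=0 C=0 D=0 ZF=1 PC=5
Step 21: PC=5 exec 'SUB A, 1'. After: A=0 B=0 C=0 D=0 ZF=1 PC=6
Step 22: PC=6 exec 'JNZ 2'. After: A=0 B=0 C=0 D=0 ZF=1 PC=7
First time PC=7: A=0

0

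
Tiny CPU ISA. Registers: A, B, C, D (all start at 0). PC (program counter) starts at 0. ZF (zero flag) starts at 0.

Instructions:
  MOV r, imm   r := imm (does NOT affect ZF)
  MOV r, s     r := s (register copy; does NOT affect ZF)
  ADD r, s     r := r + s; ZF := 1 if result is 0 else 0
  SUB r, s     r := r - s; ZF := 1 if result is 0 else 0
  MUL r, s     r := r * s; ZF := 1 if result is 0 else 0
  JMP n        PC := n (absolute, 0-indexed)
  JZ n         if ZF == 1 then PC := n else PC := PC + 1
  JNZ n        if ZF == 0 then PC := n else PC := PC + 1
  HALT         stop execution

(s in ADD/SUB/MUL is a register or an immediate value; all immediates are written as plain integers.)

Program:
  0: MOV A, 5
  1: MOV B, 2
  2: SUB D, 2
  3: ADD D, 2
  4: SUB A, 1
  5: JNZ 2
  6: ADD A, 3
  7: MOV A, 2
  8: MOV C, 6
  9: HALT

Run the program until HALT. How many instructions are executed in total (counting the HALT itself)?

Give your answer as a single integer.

Step 1: PC=0 exec 'MOV A, 5'. After: A=5 B=0 C=0 D=0 ZF=0 PC=1
Step 2: PC=1 exec 'MOV B, 2'. After: A=5 B=2 C=0 D=0 ZF=0 PC=2
Step 3: PC=2 exec 'SUB D, 2'. After: A=5 B=2 C=0 D=-2 ZF=0 PC=3
Step 4: PC=3 exec 'ADD D, 2'. After: A=5 B=2 C=0 D=0 ZF=1 PC=4
Step 5: PC=4 exec 'SUB A, 1'. After: A=4 B=2 C=0 D=0 ZF=0 PC=5
Step 6: PC=5 exec 'JNZ 2'. After: A=4 B=2 C=0 D=0 ZF=0 PC=2
Step 7: PC=2 exec 'SUB D, 2'. After: A=4 B=2 C=0 D=-2 ZF=0 PC=3
Step 8: PC=3 exec 'ADD D, 2'. After: A=4 B=2 C=0 D=0 ZF=1 PC=4
Step 9: PC=4 exec 'SUB A, 1'. After: A=3 B=2 C=0 D=0 ZF=0 PC=5
Step 10: PC=5 exec 'JNZ 2'. After: A=3 B=2 C=0 D=0 ZF=0 PC=2
Step 11: PC=2 exec 'SUB D, 2'. After: A=3 B=2 C=0 D=-2 ZF=0 PC=3
Step 12: PC=3 exec 'ADD D, 2'. After: A=3 B=2 C=0 D=0 ZF=1 PC=4
Step 13: PC=4 exec 'SUB A, 1'. After: A=2 B=2 C=0 D=0 ZF=0 PC=5
Step 14: PC=5 exec 'JNZ 2'. After: A=2 B=2 C=0 D=0 ZF=0 PC=2
Step 15: PC=2 exec 'SUB D, 2'. After: A=2 B=2 C=0 D=-2 ZF=0 PC=3
Step 16: PC=3 exec 'ADD D, 2'. After: A=2 B=2 C=0 D=0 ZF=1 PC=4
Step 17: PC=4 exec 'SUB A, 1'. After: A=1 B=2 C=0 D=0 ZF=0 PC=5
Step 18: PC=5 exec 'JNZ 2'. After: A=1 B=2 C=0 D=0 ZF=0 PC=2
Step 19: PC=2 exec 'SUB D, 2'. After: A=1 B=2 C=0 D=-2 ZF=0 PC=3
Step 20: PC=3 exec 'ADD D, 2'. After: A=1 B=2 C=0 D=0 ZF=1 PC=4
Step 21: PC=4 exec 'SUB A, 1'. After: A=0 B=2 C=0 D=0 ZF=1 PC=5
Step 22: PC=5 exec 'JNZ 2'. After: A=0 B=2 C=0 D=0 ZF=1 PC=6
Step 23: PC=6 exec 'ADD A, 3'. After: A=3 B=2 C=0 D=0 ZF=0 PC=7
Step 24: PC=7 exec 'MOV A, 2'. After: A=2 B=2 C=0 D=0 ZF=0 PC=8
Step 25: PC=8 exec 'MOV C, 6'. After: A=2 B=2 C=6 D=0 ZF=0 PC=9
Step 26: PC=9 exec 'HALT'. After: A=2 B=2 C=6 D=0 ZF=0 PC=9 HALTED
Total instructions executed: 26

Answer: 26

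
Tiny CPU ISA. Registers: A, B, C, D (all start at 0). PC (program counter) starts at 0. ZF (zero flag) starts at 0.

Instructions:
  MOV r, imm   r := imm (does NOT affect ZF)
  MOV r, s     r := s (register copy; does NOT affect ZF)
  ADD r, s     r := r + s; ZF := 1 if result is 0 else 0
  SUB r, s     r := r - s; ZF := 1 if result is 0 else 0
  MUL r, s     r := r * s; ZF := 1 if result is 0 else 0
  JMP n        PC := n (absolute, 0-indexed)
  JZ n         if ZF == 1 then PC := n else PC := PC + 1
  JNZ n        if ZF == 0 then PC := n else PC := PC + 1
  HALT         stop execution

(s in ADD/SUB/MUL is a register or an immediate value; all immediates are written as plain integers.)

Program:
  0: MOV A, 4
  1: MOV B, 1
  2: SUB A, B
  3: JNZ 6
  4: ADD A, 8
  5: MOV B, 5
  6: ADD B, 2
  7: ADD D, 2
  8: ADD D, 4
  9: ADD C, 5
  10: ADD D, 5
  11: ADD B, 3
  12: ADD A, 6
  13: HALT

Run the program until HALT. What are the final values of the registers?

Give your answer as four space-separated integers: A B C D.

Step 1: PC=0 exec 'MOV A, 4'. After: A=4 B=0 C=0 D=0 ZF=0 PC=1
Step 2: PC=1 exec 'MOV B, 1'. After: A=4 B=1 C=0 D=0 ZF=0 PC=2
Step 3: PC=2 exec 'SUB A, B'. After: A=3 B=1 C=0 D=0 ZF=0 PC=3
Step 4: PC=3 exec 'JNZ 6'. After: A=3 B=1 C=0 D=0 ZF=0 PC=6
Step 5: PC=6 exec 'ADD B, 2'. After: A=3 B=3 C=0 D=0 ZF=0 PC=7
Step 6: PC=7 exec 'ADD D, 2'. After: A=3 B=3 C=0 D=2 ZF=0 PC=8
Step 7: PC=8 exec 'ADD D, 4'. After: A=3 B=3 C=0 D=6 ZF=0 PC=9
Step 8: PC=9 exec 'ADD C, 5'. After: A=3 B=3 C=5 D=6 ZF=0 PC=10
Step 9: PC=10 exec 'ADD D, 5'. After: A=3 B=3 C=5 D=11 ZF=0 PC=11
Step 10: PC=11 exec 'ADD B, 3'. After: A=3 B=6 C=5 D=11 ZF=0 PC=12
Step 11: PC=12 exec 'ADD A, 6'. After: A=9 B=6 C=5 D=11 ZF=0 PC=13
Step 12: PC=13 exec 'HALT'. After: A=9 B=6 C=5 D=11 ZF=0 PC=13 HALTED

Answer: 9 6 5 11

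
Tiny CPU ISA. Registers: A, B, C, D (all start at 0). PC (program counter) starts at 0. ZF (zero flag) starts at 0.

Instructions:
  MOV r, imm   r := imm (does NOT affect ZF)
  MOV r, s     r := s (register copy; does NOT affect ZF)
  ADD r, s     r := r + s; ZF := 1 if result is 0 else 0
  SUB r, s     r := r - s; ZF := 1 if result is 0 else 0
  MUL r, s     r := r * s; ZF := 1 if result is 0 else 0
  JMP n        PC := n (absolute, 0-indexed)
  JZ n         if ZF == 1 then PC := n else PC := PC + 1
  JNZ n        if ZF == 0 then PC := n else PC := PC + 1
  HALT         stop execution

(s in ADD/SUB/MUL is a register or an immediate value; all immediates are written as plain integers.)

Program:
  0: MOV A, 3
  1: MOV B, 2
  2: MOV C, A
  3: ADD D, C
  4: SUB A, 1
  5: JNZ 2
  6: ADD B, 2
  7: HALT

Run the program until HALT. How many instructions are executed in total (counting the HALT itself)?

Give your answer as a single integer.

Answer: 16

Derivation:
Step 1: PC=0 exec 'MOV A, 3'. After: A=3 B=0 C=0 D=0 ZF=0 PC=1
Step 2: PC=1 exec 'MOV B, 2'. After: A=3 B=2 C=0 D=0 ZF=0 PC=2
Step 3: PC=2 exec 'MOV C, A'. After: A=3 B=2 C=3 D=0 ZF=0 PC=3
Step 4: PC=3 exec 'ADD D, C'. After: A=3 B=2 C=3 D=3 ZF=0 PC=4
Step 5: PC=4 exec 'SUB A, 1'. After: A=2 B=2 C=3 D=3 ZF=0 PC=5
Step 6: PC=5 exec 'JNZ 2'. After: A=2 B=2 C=3 D=3 ZF=0 PC=2
Step 7: PC=2 exec 'MOV C, A'. After: A=2 B=2 C=2 D=3 ZF=0 PC=3
Step 8: PC=3 exec 'ADD D, C'. After: A=2 B=2 C=2 D=5 ZF=0 PC=4
Step 9: PC=4 exec 'SUB A, 1'. After: A=1 B=2 C=2 D=5 ZF=0 PC=5
Step 10: PC=5 exec 'JNZ 2'. After: A=1 B=2 C=2 D=5 ZF=0 PC=2
Step 11: PC=2 exec 'MOV C, A'. After: A=1 B=2 C=1 D=5 ZF=0 PC=3
Step 12: PC=3 exec 'ADD D, C'. After: A=1 B=2 C=1 D=6 ZF=0 PC=4
Step 13: PC=4 exec 'SUB A, 1'. After: A=0 B=2 C=1 D=6 ZF=1 PC=5
Step 14: PC=5 exec 'JNZ 2'. After: A=0 B=2 C=1 D=6 ZF=1 PC=6
Step 15: PC=6 exec 'ADD B, 2'. After: A=0 B=4 C=1 D=6 ZF=0 PC=7
Step 16: PC=7 exec 'HALT'. After: A=0 B=4 C=1 D=6 ZF=0 PC=7 HALTED
Total instructions executed: 16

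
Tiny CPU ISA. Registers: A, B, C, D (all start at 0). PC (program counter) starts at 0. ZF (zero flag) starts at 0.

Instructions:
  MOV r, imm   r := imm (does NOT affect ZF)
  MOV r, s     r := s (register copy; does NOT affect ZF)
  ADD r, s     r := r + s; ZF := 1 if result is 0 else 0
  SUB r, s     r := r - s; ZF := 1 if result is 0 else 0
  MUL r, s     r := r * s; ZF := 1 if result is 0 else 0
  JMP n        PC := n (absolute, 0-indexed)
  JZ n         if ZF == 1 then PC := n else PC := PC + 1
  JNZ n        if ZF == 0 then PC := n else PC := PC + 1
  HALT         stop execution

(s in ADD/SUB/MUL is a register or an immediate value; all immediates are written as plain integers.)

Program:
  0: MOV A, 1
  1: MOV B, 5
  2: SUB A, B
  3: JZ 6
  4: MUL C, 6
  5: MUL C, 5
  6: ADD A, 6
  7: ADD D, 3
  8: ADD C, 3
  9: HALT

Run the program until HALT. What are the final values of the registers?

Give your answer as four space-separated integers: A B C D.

Answer: 2 5 3 3

Derivation:
Step 1: PC=0 exec 'MOV A, 1'. After: A=1 B=0 C=0 D=0 ZF=0 PC=1
Step 2: PC=1 exec 'MOV B, 5'. After: A=1 B=5 C=0 D=0 ZF=0 PC=2
Step 3: PC=2 exec 'SUB A, B'. After: A=-4 B=5 C=0 D=0 ZF=0 PC=3
Step 4: PC=3 exec 'JZ 6'. After: A=-4 B=5 C=0 D=0 ZF=0 PC=4
Step 5: PC=4 exec 'MUL C, 6'. After: A=-4 B=5 C=0 D=0 ZF=1 PC=5
Step 6: PC=5 exec 'MUL C, 5'. After: A=-4 B=5 C=0 D=0 ZF=1 PC=6
Step 7: PC=6 exec 'ADD A, 6'. After: A=2 B=5 C=0 D=0 ZF=0 PC=7
Step 8: PC=7 exec 'ADD D, 3'. After: A=2 B=5 C=0 D=3 ZF=0 PC=8
Step 9: PC=8 exec 'ADD C, 3'. After: A=2 B=5 C=3 D=3 ZF=0 PC=9
Step 10: PC=9 exec 'HALT'. After: A=2 B=5 C=3 D=3 ZF=0 PC=9 HALTED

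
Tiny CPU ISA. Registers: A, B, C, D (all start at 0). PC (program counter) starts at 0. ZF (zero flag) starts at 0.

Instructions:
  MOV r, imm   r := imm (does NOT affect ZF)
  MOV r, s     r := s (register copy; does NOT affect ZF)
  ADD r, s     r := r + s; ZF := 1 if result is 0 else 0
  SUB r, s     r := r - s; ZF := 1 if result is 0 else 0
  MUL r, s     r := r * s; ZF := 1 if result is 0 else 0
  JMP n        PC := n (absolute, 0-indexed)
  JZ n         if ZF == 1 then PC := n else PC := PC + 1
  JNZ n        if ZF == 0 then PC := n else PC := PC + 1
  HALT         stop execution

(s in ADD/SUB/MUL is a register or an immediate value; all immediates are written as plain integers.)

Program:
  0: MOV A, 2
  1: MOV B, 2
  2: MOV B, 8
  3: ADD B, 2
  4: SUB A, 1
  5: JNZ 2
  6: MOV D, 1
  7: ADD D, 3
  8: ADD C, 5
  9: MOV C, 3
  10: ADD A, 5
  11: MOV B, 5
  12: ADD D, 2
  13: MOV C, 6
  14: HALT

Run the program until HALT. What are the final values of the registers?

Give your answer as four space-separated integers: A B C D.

Answer: 5 5 6 6

Derivation:
Step 1: PC=0 exec 'MOV A, 2'. After: A=2 B=0 C=0 D=0 ZF=0 PC=1
Step 2: PC=1 exec 'MOV B, 2'. After: A=2 B=2 C=0 D=0 ZF=0 PC=2
Step 3: PC=2 exec 'MOV B, 8'. After: A=2 B=8 C=0 D=0 ZF=0 PC=3
Step 4: PC=3 exec 'ADD B, 2'. After: A=2 B=10 C=0 D=0 ZF=0 PC=4
Step 5: PC=4 exec 'SUB A, 1'. After: A=1 B=10 C=0 D=0 ZF=0 PC=5
Step 6: PC=5 exec 'JNZ 2'. After: A=1 B=10 C=0 D=0 ZF=0 PC=2
Step 7: PC=2 exec 'MOV B, 8'. After: A=1 B=8 C=0 D=0 ZF=0 PC=3
Step 8: PC=3 exec 'ADD B, 2'. After: A=1 B=10 C=0 D=0 ZF=0 PC=4
Step 9: PC=4 exec 'SUB A, 1'. After: A=0 B=10 C=0 D=0 ZF=1 PC=5
Step 10: PC=5 exec 'JNZ 2'. After: A=0 B=10 C=0 D=0 ZF=1 PC=6
Step 11: PC=6 exec 'MOV D, 1'. After: A=0 B=10 C=0 D=1 ZF=1 PC=7
Step 12: PC=7 exec 'ADD D, 3'. After: A=0 B=10 C=0 D=4 ZF=0 PC=8
Step 13: PC=8 exec 'ADD C, 5'. After: A=0 B=10 C=5 D=4 ZF=0 PC=9
Step 14: PC=9 exec 'MOV C, 3'. After: A=0 B=10 C=3 D=4 ZF=0 PC=10
Step 15: PC=10 exec 'ADD A, 5'. After: A=5 B=10 C=3 D=4 ZF=0 PC=11
Step 16: PC=11 exec 'MOV B, 5'. After: A=5 B=5 C=3 D=4 ZF=0 PC=12
Step 17: PC=12 exec 'ADD D, 2'. After: A=5 B=5 C=3 D=6 ZF=0 PC=13
Step 18: PC=13 exec 'MOV C, 6'. After: A=5 B=5 C=6 D=6 ZF=0 PC=14
Step 19: PC=14 exec 'HALT'. After: A=5 B=5 C=6 D=6 ZF=0 PC=14 HALTED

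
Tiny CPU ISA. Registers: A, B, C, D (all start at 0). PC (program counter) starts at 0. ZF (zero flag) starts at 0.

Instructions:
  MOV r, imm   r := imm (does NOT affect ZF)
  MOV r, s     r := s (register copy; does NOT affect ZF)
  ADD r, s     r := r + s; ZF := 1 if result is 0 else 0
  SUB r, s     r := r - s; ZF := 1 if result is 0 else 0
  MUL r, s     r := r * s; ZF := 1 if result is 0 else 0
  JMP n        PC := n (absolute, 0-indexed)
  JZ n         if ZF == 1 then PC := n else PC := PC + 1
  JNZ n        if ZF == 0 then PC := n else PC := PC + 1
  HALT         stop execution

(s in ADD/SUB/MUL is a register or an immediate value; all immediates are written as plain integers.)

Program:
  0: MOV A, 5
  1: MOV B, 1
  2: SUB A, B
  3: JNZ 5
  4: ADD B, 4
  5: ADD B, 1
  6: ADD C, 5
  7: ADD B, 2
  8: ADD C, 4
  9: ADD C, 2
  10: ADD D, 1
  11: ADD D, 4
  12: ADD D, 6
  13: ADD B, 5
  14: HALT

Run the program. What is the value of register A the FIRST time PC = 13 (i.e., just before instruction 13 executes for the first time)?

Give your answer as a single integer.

Step 1: PC=0 exec 'MOV A, 5'. After: A=5 B=0 C=0 D=0 ZF=0 PC=1
Step 2: PC=1 exec 'MOV B, 1'. After: A=5 B=1 C=0 D=0 ZF=0 PC=2
Step 3: PC=2 exec 'SUB A, B'. After: A=4 B=1 C=0 D=0 ZF=0 PC=3
Step 4: PC=3 exec 'JNZ 5'. After: A=4 B=1 C=0 D=0 ZF=0 PC=5
Step 5: PC=5 exec 'ADD B, 1'. After: A=4 B=2 C=0 D=0 ZF=0 PC=6
Step 6: PC=6 exec 'ADD C, 5'. After: A=4 B=2 C=5 D=0 ZF=0 PC=7
Step 7: PC=7 exec 'ADD B, 2'. After: A=4 B=4 C=5 D=0 ZF=0 PC=8
Step 8: PC=8 exec 'ADD C, 4'. After: A=4 B=4 C=9 D=0 ZF=0 PC=9
Step 9: PC=9 exec 'ADD C, 2'. After: A=4 B=4 C=11 D=0 ZF=0 PC=10
Step 10: PC=10 exec 'ADD D, 1'. After: A=4 B=4 C=11 D=1 ZF=0 PC=11
Step 11: PC=11 exec 'ADD D, 4'. After: A=4 B=4 C=11 D=5 ZF=0 PC=12
Step 12: PC=12 exec 'ADD D, 6'. After: A=4 B=4 C=11 D=11 ZF=0 PC=13
First time PC=13: A=4

4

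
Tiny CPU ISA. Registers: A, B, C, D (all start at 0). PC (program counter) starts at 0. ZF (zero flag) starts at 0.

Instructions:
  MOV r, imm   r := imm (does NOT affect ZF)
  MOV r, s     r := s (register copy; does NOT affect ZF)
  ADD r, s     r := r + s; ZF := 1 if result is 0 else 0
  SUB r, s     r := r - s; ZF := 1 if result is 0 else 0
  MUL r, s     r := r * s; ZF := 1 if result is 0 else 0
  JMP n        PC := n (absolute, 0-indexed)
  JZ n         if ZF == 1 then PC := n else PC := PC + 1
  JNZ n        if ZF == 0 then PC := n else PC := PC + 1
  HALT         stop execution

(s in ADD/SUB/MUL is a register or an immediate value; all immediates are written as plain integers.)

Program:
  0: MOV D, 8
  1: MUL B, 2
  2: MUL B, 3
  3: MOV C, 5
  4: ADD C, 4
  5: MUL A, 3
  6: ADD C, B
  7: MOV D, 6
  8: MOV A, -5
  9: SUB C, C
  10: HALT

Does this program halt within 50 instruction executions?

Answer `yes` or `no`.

Step 1: PC=0 exec 'MOV D, 8'. After: A=0 B=0 C=0 D=8 ZF=0 PC=1
Step 2: PC=1 exec 'MUL B, 2'. After: A=0 B=0 C=0 D=8 ZF=1 PC=2
Step 3: PC=2 exec 'MUL B, 3'. After: A=0 B=0 C=0 D=8 ZF=1 PC=3
Step 4: PC=3 exec 'MOV C, 5'. After: A=0 B=0 C=5 D=8 ZF=1 PC=4
Step 5: PC=4 exec 'ADD C, 4'. After: A=0 B=0 C=9 D=8 ZF=0 PC=5
Step 6: PC=5 exec 'MUL A, 3'. After: A=0 B=0 C=9 D=8 ZF=1 PC=6
Step 7: PC=6 exec 'ADD C, B'. After: A=0 B=0 C=9 D=8 ZF=0 PC=7
Step 8: PC=7 exec 'MOV D, 6'. After: A=0 B=0 C=9 D=6 ZF=0 PC=8
Step 9: PC=8 exec 'MOV A, -5'. After: A=-5 B=0 C=9 D=6 ZF=0 PC=9
Step 10: PC=9 exec 'SUB C, C'. After: A=-5 B=0 C=0 D=6 ZF=1 PC=10
Step 11: PC=10 exec 'HALT'. After: A=-5 B=0 C=0 D=6 ZF=1 PC=10 HALTED

Answer: yes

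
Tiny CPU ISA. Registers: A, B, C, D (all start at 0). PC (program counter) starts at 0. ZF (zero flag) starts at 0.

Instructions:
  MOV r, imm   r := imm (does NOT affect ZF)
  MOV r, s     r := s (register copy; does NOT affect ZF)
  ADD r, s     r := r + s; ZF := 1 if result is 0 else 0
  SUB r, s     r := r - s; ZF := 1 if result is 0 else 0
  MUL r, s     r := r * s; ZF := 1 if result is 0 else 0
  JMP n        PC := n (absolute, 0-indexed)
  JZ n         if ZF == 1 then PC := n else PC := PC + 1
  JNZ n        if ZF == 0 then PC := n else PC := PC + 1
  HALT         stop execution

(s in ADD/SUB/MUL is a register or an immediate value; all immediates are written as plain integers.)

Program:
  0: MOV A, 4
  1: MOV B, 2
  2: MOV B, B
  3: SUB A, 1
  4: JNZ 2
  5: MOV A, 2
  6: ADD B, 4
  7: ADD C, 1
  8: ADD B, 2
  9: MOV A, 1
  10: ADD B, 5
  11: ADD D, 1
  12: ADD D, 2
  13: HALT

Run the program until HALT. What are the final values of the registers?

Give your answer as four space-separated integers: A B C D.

Step 1: PC=0 exec 'MOV A, 4'. After: A=4 B=0 C=0 D=0 ZF=0 PC=1
Step 2: PC=1 exec 'MOV B, 2'. After: A=4 B=2 C=0 D=0 ZF=0 PC=2
Step 3: PC=2 exec 'MOV B, B'. After: A=4 B=2 C=0 D=0 ZF=0 PC=3
Step 4: PC=3 exec 'SUB A, 1'. After: A=3 B=2 C=0 D=0 ZF=0 PC=4
Step 5: PC=4 exec 'JNZ 2'. After: A=3 B=2 C=0 D=0 ZF=0 PC=2
Step 6: PC=2 exec 'MOV B, B'. After: A=3 B=2 C=0 D=0 ZF=0 PC=3
Step 7: PC=3 exec 'SUB A, 1'. After: A=2 B=2 C=0 D=0 ZF=0 PC=4
Step 8: PC=4 exec 'JNZ 2'. After: A=2 B=2 C=0 D=0 ZF=0 PC=2
Step 9: PC=2 exec 'MOV B, B'. After: A=2 B=2 C=0 D=0 ZF=0 PC=3
Step 10: PC=3 exec 'SUB A, 1'. After: A=1 B=2 C=0 D=0 ZF=0 PC=4
Step 11: PC=4 exec 'JNZ 2'. After: A=1 B=2 C=0 D=0 ZF=0 PC=2
Step 12: PC=2 exec 'MOV B, B'. After: A=1 B=2 C=0 D=0 ZF=0 PC=3
Step 13: PC=3 exec 'SUB A, 1'. After: A=0 B=2 C=0 D=0 ZF=1 PC=4
Step 14: PC=4 exec 'JNZ 2'. After: A=0 B=2 C=0 D=0 ZF=1 PC=5
Step 15: PC=5 exec 'MOV A, 2'. After: A=2 B=2 C=0 D=0 ZF=1 PC=6
Step 16: PC=6 exec 'ADD B, 4'. After: A=2 B=6 C=0 D=0 ZF=0 PC=7
Step 17: PC=7 exec 'ADD C, 1'. After: A=2 B=6 C=1 D=0 ZF=0 PC=8
Step 18: PC=8 exec 'ADD B, 2'. After: A=2 B=8 C=1 D=0 ZF=0 PC=9
Step 19: PC=9 exec 'MOV A, 1'. After: A=1 B=8 C=1 D=0 ZF=0 PC=10
Step 20: PC=10 exec 'ADD B, 5'. After: A=1 B=13 C=1 D=0 ZF=0 PC=11
Step 21: PC=11 exec 'ADD D, 1'. After: A=1 B=13 C=1 D=1 ZF=0 PC=12
Step 22: PC=12 exec 'ADD D, 2'. After: A=1 B=13 C=1 D=3 ZF=0 PC=13
Step 23: PC=13 exec 'HALT'. After: A=1 B=13 C=1 D=3 ZF=0 PC=13 HALTED

Answer: 1 13 1 3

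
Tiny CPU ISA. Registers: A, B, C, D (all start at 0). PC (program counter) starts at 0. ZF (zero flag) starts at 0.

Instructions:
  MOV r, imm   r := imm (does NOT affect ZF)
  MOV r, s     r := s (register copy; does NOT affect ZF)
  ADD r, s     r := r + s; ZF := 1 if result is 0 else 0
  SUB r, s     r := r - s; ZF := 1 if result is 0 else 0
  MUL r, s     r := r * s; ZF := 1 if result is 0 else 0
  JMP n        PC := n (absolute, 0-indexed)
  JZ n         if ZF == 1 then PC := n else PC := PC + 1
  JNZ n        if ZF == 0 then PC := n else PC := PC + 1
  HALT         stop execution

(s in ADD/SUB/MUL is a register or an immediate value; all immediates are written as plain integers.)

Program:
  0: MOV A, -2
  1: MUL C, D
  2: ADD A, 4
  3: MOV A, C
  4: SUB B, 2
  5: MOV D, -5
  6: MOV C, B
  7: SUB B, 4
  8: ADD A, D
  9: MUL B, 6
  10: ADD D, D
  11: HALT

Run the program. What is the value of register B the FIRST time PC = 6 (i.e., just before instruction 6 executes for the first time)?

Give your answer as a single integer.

Step 1: PC=0 exec 'MOV A, -2'. After: A=-2 B=0 C=0 D=0 ZF=0 PC=1
Step 2: PC=1 exec 'MUL C, D'. After: A=-2 B=0 C=0 D=0 ZF=1 PC=2
Step 3: PC=2 exec 'ADD A, 4'. After: A=2 B=0 C=0 D=0 ZF=0 PC=3
Step 4: PC=3 exec 'MOV A, C'. After: A=0 B=0 C=0 D=0 ZF=0 PC=4
Step 5: PC=4 exec 'SUB B, 2'. After: A=0 B=-2 C=0 D=0 ZF=0 PC=5
Step 6: PC=5 exec 'MOV D, -5'. After: A=0 B=-2 C=0 D=-5 ZF=0 PC=6
First time PC=6: B=-2

-2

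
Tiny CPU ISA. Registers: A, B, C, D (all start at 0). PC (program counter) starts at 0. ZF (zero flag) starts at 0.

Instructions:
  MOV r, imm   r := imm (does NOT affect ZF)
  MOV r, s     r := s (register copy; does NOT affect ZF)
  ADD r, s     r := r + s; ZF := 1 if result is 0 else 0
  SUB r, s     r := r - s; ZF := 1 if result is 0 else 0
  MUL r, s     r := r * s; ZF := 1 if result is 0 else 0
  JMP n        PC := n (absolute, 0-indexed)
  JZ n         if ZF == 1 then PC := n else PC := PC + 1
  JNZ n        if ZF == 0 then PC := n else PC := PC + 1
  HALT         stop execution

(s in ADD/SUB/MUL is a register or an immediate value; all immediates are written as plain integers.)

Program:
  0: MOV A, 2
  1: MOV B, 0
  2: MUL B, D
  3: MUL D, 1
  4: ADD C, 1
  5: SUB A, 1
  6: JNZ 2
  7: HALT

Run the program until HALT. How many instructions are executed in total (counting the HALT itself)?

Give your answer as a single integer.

Answer: 13

Derivation:
Step 1: PC=0 exec 'MOV A, 2'. After: A=2 B=0 C=0 D=0 ZF=0 PC=1
Step 2: PC=1 exec 'MOV B, 0'. After: A=2 B=0 C=0 D=0 ZF=0 PC=2
Step 3: PC=2 exec 'MUL B, D'. After: A=2 B=0 C=0 D=0 ZF=1 PC=3
Step 4: PC=3 exec 'MUL D, 1'. After: A=2 B=0 C=0 D=0 ZF=1 PC=4
Step 5: PC=4 exec 'ADD C, 1'. After: A=2 B=0 C=1 D=0 ZF=0 PC=5
Step 6: PC=5 exec 'SUB A, 1'. After: A=1 B=0 C=1 D=0 ZF=0 PC=6
Step 7: PC=6 exec 'JNZ 2'. After: A=1 B=0 C=1 D=0 ZF=0 PC=2
Step 8: PC=2 exec 'MUL B, D'. After: A=1 B=0 C=1 D=0 ZF=1 PC=3
Step 9: PC=3 exec 'MUL D, 1'. After: A=1 B=0 C=1 D=0 ZF=1 PC=4
Step 10: PC=4 exec 'ADD C, 1'. After: A=1 B=0 C=2 D=0 ZF=0 PC=5
Step 11: PC=5 exec 'SUB A, 1'. After: A=0 B=0 C=2 D=0 ZF=1 PC=6
Step 12: PC=6 exec 'JNZ 2'. After: A=0 B=0 C=2 D=0 ZF=1 PC=7
Step 13: PC=7 exec 'HALT'. After: A=0 B=0 C=2 D=0 ZF=1 PC=7 HALTED
Total instructions executed: 13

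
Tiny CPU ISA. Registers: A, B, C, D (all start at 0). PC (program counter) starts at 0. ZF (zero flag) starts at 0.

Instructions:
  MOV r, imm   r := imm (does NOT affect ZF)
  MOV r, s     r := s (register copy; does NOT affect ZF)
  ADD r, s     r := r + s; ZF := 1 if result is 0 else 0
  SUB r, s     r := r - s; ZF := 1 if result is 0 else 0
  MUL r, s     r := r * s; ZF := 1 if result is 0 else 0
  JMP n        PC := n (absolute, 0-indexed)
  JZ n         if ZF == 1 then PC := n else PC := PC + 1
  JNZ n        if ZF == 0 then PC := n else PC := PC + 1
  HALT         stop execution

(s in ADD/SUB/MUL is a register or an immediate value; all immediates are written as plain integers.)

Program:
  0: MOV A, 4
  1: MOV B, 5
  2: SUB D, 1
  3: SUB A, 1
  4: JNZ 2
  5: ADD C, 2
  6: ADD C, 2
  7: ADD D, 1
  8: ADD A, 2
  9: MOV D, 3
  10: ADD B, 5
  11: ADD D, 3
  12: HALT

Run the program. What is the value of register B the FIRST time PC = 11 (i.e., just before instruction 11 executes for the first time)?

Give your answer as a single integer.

Step 1: PC=0 exec 'MOV A, 4'. After: A=4 B=0 C=0 D=0 ZF=0 PC=1
Step 2: PC=1 exec 'MOV B, 5'. After: A=4 B=5 C=0 D=0 ZF=0 PC=2
Step 3: PC=2 exec 'SUB D, 1'. After: A=4 B=5 C=0 D=-1 ZF=0 PC=3
Step 4: PC=3 exec 'SUB A, 1'. After: A=3 B=5 C=0 D=-1 ZF=0 PC=4
Step 5: PC=4 exec 'JNZ 2'. After: A=3 B=5 C=0 D=-1 ZF=0 PC=2
Step 6: PC=2 exec 'SUB D, 1'. After: A=3 B=5 C=0 D=-2 ZF=0 PC=3
Step 7: PC=3 exec 'SUB A, 1'. After: A=2 B=5 C=0 D=-2 ZF=0 PC=4
Step 8: PC=4 exec 'JNZ 2'. After: A=2 B=5 C=0 D=-2 ZF=0 PC=2
Step 9: PC=2 exec 'SUB D, 1'. After: A=2 B=5 C=0 D=-3 ZF=0 PC=3
Step 10: PC=3 exec 'SUB A, 1'. After: A=1 B=5 C=0 D=-3 ZF=0 PC=4
Step 11: PC=4 exec 'JNZ 2'. After: A=1 B=5 C=0 D=-3 ZF=0 PC=2
Step 12: PC=2 exec 'SUB D, 1'. After: A=1 B=5 C=0 D=-4 ZF=0 PC=3
Step 13: PC=3 exec 'SUB A, 1'. After: A=0 B=5 C=0 D=-4 ZF=1 PC=4
Step 14: PC=4 exec 'JNZ 2'. After: A=0 B=5 C=0 D=-4 ZF=1 PC=5
Step 15: PC=5 exec 'ADD C, 2'. After: A=0 B=5 C=2 D=-4 ZF=0 PC=6
Step 16: PC=6 exec 'ADD C, 2'. After: A=0 B=5 C=4 D=-4 ZF=0 PC=7
Step 17: PC=7 exec 'ADD D, 1'. After: A=0 B=5 C=4 D=-3 ZF=0 PC=8
Step 18: PC=8 exec 'ADD A, 2'. After: A=2 B=5 C=4 D=-3 ZF=0 PC=9
Step 19: PC=9 exec 'MOV D, 3'. After: A=2 B=5 C=4 D=3 ZF=0 PC=10
Step 20: PC=10 exec 'ADD B, 5'. After: A=2 B=10 C=4 D=3 ZF=0 PC=11
First time PC=11: B=10

10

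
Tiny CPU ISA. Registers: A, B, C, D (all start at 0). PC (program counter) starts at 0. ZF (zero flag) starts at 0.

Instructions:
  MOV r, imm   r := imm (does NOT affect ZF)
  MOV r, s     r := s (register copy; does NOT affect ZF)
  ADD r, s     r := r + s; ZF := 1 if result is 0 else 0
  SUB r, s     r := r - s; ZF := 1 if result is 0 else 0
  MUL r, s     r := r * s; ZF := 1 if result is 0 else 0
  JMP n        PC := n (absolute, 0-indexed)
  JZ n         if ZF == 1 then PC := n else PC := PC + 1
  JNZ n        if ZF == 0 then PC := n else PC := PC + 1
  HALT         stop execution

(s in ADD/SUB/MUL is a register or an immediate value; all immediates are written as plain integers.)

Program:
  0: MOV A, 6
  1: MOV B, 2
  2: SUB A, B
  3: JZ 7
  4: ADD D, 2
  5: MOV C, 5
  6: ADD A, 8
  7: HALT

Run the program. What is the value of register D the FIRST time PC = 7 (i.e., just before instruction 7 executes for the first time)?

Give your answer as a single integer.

Step 1: PC=0 exec 'MOV A, 6'. After: A=6 B=0 C=0 D=0 ZF=0 PC=1
Step 2: PC=1 exec 'MOV B, 2'. After: A=6 B=2 C=0 D=0 ZF=0 PC=2
Step 3: PC=2 exec 'SUB A, B'. After: A=4 B=2 C=0 D=0 ZF=0 PC=3
Step 4: PC=3 exec 'JZ 7'. After: A=4 B=2 C=0 D=0 ZF=0 PC=4
Step 5: PC=4 exec 'ADD D, 2'. After: A=4 B=2 C=0 D=2 ZF=0 PC=5
Step 6: PC=5 exec 'MOV C, 5'. After: A=4 B=2 C=5 D=2 ZF=0 PC=6
Step 7: PC=6 exec 'ADD A, 8'. After: A=12 B=2 C=5 D=2 ZF=0 PC=7
First time PC=7: D=2

2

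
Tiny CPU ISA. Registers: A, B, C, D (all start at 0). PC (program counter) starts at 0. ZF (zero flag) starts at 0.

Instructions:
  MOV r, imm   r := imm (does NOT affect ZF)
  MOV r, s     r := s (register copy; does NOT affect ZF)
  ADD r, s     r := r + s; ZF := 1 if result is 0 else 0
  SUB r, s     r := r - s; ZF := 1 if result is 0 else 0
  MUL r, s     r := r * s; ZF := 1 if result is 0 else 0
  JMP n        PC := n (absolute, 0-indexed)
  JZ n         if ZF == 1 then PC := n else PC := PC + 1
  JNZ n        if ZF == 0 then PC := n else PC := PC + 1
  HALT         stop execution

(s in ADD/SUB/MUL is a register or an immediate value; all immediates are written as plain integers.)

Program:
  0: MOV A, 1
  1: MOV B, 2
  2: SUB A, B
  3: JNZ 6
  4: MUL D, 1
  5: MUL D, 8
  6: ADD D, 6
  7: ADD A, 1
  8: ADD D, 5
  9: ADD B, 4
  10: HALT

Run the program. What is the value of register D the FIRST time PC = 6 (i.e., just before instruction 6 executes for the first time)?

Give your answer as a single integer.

Step 1: PC=0 exec 'MOV A, 1'. After: A=1 B=0 C=0 D=0 ZF=0 PC=1
Step 2: PC=1 exec 'MOV B, 2'. After: A=1 B=2 C=0 D=0 ZF=0 PC=2
Step 3: PC=2 exec 'SUB A, B'. After: A=-1 B=2 C=0 D=0 ZF=0 PC=3
Step 4: PC=3 exec 'JNZ 6'. After: A=-1 B=2 C=0 D=0 ZF=0 PC=6
First time PC=6: D=0

0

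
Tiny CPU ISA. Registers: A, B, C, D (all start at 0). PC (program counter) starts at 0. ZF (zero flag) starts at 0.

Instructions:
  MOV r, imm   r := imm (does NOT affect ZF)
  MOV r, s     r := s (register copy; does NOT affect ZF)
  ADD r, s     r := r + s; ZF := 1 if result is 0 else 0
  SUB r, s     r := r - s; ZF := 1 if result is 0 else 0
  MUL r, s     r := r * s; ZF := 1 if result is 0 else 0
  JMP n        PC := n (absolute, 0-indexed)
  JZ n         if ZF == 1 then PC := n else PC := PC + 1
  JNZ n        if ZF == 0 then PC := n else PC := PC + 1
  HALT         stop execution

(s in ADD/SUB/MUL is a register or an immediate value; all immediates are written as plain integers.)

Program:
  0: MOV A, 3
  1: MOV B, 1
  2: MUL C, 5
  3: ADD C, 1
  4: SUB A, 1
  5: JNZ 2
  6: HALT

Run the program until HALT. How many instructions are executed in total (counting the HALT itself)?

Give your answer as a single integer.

Step 1: PC=0 exec 'MOV A, 3'. After: A=3 B=0 C=0 D=0 ZF=0 PC=1
Step 2: PC=1 exec 'MOV B, 1'. After: A=3 B=1 C=0 D=0 ZF=0 PC=2
Step 3: PC=2 exec 'MUL C, 5'. After: A=3 B=1 C=0 D=0 ZF=1 PC=3
Step 4: PC=3 exec 'ADD C, 1'. After: A=3 B=1 C=1 D=0 ZF=0 PC=4
Step 5: PC=4 exec 'SUB A, 1'. After: A=2 B=1 C=1 D=0 ZF=0 PC=5
Step 6: PC=5 exec 'JNZ 2'. After: A=2 B=1 C=1 D=0 ZF=0 PC=2
Step 7: PC=2 exec 'MUL C, 5'. After: A=2 B=1 C=5 D=0 ZF=0 PC=3
Step 8: PC=3 exec 'ADD C, 1'. After: A=2 B=1 C=6 D=0 ZF=0 PC=4
Step 9: PC=4 exec 'SUB A, 1'. After: A=1 B=1 C=6 D=0 ZF=0 PC=5
Step 10: PC=5 exec 'JNZ 2'. After: A=1 B=1 C=6 D=0 ZF=0 PC=2
Step 11: PC=2 exec 'MUL C, 5'. After: A=1 B=1 C=30 D=0 ZF=0 PC=3
Step 12: PC=3 exec 'ADD C, 1'. After: A=1 B=1 C=31 D=0 ZF=0 PC=4
Step 13: PC=4 exec 'SUB A, 1'. After: A=0 B=1 C=31 D=0 ZF=1 PC=5
Step 14: PC=5 exec 'JNZ 2'. After: A=0 B=1 C=31 D=0 ZF=1 PC=6
Step 15: PC=6 exec 'HALT'. After: A=0 B=1 C=31 D=0 ZF=1 PC=6 HALTED
Total instructions executed: 15

Answer: 15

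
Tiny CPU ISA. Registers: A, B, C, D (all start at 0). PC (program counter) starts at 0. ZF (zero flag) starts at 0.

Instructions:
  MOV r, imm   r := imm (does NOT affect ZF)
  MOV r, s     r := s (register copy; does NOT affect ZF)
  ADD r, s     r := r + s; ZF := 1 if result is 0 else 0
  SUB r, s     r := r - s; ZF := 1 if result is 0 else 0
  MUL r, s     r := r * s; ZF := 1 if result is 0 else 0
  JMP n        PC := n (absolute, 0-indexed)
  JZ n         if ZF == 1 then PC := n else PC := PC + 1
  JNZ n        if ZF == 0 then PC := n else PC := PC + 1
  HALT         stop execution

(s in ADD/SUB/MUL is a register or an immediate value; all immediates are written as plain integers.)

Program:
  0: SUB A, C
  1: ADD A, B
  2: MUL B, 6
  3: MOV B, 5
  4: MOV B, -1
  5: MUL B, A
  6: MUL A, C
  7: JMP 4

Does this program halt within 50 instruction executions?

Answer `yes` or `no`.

Step 1: PC=0 exec 'SUB A, C'. After: A=0 B=0 C=0 D=0 ZF=1 PC=1
Step 2: PC=1 exec 'ADD A, B'. After: A=0 B=0 C=0 D=0 ZF=1 PC=2
Step 3: PC=2 exec 'MUL B, 6'. After: A=0 B=0 C=0 D=0 ZF=1 PC=3
Step 4: PC=3 exec 'MOV B, 5'. After: A=0 B=5 C=0 D=0 ZF=1 PC=4
Step 5: PC=4 exec 'MOV B, -1'. After: A=0 B=-1 C=0 D=0 ZF=1 PC=5
Step 6: PC=5 exec 'MUL B, A'. After: A=0 B=0 C=0 D=0 ZF=1 PC=6
Step 7: PC=6 exec 'MUL A, C'. After: A=0 B=0 C=0 D=0 ZF=1 PC=7
Step 8: PC=7 exec 'JMP 4'. After: A=0 B=0 C=0 D=0 ZF=1 PC=4
Step 9: PC=4 exec 'MOV B, -1'. After: A=0 B=-1 C=0 D=0 ZF=1 PC=5
State after step 9 equals state after step 5: the program is in a cycle of length 4 and will never halt.

Answer: no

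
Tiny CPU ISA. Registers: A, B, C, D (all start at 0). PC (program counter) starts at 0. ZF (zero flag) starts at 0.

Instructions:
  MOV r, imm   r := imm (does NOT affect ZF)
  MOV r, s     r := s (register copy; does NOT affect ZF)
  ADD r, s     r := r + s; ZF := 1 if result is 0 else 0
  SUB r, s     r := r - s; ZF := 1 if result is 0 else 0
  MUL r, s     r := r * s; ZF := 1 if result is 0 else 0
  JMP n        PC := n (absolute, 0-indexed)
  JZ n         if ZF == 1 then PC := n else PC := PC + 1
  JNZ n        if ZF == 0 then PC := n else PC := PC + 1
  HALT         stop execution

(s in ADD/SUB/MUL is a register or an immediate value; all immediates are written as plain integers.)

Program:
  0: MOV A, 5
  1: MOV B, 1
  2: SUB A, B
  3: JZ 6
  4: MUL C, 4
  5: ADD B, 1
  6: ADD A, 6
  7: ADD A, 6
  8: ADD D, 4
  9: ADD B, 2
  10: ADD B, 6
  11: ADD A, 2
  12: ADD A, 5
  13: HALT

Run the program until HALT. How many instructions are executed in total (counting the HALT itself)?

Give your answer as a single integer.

Answer: 14

Derivation:
Step 1: PC=0 exec 'MOV A, 5'. After: A=5 B=0 C=0 D=0 ZF=0 PC=1
Step 2: PC=1 exec 'MOV B, 1'. After: A=5 B=1 C=0 D=0 ZF=0 PC=2
Step 3: PC=2 exec 'SUB A, B'. After: A=4 B=1 C=0 D=0 ZF=0 PC=3
Step 4: PC=3 exec 'JZ 6'. After: A=4 B=1 C=0 D=0 ZF=0 PC=4
Step 5: PC=4 exec 'MUL C, 4'. After: A=4 B=1 C=0 D=0 ZF=1 PC=5
Step 6: PC=5 exec 'ADD B, 1'. After: A=4 B=2 C=0 D=0 ZF=0 PC=6
Step 7: PC=6 exec 'ADD A, 6'. After: A=10 B=2 C=0 D=0 ZF=0 PC=7
Step 8: PC=7 exec 'ADD A, 6'. After: A=16 B=2 C=0 D=0 ZF=0 PC=8
Step 9: PC=8 exec 'ADD D, 4'. After: A=16 B=2 C=0 D=4 ZF=0 PC=9
Step 10: PC=9 exec 'ADD B, 2'. After: A=16 B=4 C=0 D=4 ZF=0 PC=10
Step 11: PC=10 exec 'ADD B, 6'. After: A=16 B=10 C=0 D=4 ZF=0 PC=11
Step 12: PC=11 exec 'ADD A, 2'. After: A=18 B=10 C=0 D=4 ZF=0 PC=12
Step 13: PC=12 exec 'ADD A, 5'. After: A=23 B=10 C=0 D=4 ZF=0 PC=13
Step 14: PC=13 exec 'HALT'. After: A=23 B=10 C=0 D=4 ZF=0 PC=13 HALTED
Total instructions executed: 14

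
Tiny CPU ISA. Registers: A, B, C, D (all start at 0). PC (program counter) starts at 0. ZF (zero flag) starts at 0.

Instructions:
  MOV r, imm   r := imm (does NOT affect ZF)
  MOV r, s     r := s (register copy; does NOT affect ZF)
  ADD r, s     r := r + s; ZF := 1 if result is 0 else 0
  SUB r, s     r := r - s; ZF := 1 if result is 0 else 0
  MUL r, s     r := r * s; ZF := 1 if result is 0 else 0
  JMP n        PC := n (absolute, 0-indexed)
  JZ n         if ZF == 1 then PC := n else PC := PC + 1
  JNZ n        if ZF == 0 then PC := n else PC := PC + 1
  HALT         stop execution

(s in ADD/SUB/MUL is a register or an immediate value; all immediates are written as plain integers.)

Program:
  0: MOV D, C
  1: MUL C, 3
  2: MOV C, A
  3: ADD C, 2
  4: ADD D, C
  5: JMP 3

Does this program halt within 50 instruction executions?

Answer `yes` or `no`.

Step 1: PC=0 exec 'MOV D, C'. After: A=0 B=0 C=0 D=0 ZF=0 PC=1
Step 2: PC=1 exec 'MUL C, 3'. After: A=0 B=0 C=0 D=0 ZF=1 PC=2
Step 3: PC=2 exec 'MOV C, A'. After: A=0 B=0 C=0 D=0 ZF=1 PC=3
Step 4: PC=3 exec 'ADD C, 2'. After: A=0 B=0 C=2 D=0 ZF=0 PC=4
Step 5: PC=4 exec 'ADD D, C'. After: A=0 B=0 C=2 D=2 ZF=0 PC=5
Step 6: PC=5 exec 'JMP 3'. After: A=0 B=0 C=2 D=2 ZF=0 PC=3
Step 7: PC=3 exec 'ADD C, 2'. After: A=0 B=0 C=4 D=2 ZF=0 PC=4
Step 8: PC=4 exec 'ADD D, C'. After: A=0 B=0 C=4 D=6 ZF=0 PC=5
Step 9: PC=5 exec 'JMP 3'. After: A=0 B=0 C=4 D=6 ZF=0 PC=3
Step 10: PC=3 exec 'ADD C, 2'. After: A=0 B=0 C=6 D=6 ZF=0 PC=4
Step 11: PC=4 exec 'ADD D, C'. After: A=0 B=0 C=6 D=12 ZF=0 PC=5
Step 12: PC=5 exec 'JMP 3'. After: A=0 B=0 C=6 D=12 ZF=0 PC=3
Step 13: PC=3 exec 'ADD C, 2'. After: A=0 B=0 C=8 D=12 ZF=0 PC=4
Step 14: PC=4 exec 'ADD D, C'. After: A=0 B=0 C=8 D=20 ZF=0 PC=5
Step 15: PC=5 exec 'JMP 3'. After: A=0 B=0 C=8 D=20 ZF=0 PC=3
After 50 steps: not halted. PC revisits the same instructions with no path to HALT; will never halt.

Answer: no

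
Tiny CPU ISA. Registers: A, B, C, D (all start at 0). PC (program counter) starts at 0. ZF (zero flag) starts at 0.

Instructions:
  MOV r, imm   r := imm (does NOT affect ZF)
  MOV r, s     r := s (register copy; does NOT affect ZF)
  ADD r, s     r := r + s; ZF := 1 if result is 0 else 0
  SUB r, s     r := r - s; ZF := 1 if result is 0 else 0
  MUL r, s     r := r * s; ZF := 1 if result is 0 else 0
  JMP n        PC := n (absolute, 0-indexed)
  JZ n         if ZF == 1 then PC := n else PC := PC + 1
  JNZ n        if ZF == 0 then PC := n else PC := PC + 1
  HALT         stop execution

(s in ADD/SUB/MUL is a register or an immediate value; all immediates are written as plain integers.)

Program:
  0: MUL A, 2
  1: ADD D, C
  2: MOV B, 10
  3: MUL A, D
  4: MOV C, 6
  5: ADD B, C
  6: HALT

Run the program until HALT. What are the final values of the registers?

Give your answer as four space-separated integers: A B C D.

Step 1: PC=0 exec 'MUL A, 2'. After: A=0 B=0 C=0 D=0 ZF=1 PC=1
Step 2: PC=1 exec 'ADD D, C'. After: A=0 B=0 C=0 D=0 ZF=1 PC=2
Step 3: PC=2 exec 'MOV B, 10'. After: A=0 B=10 C=0 D=0 ZF=1 PC=3
Step 4: PC=3 exec 'MUL A, D'. After: A=0 B=10 C=0 D=0 ZF=1 PC=4
Step 5: PC=4 exec 'MOV C, 6'. After: A=0 B=10 C=6 D=0 ZF=1 PC=5
Step 6: PC=5 exec 'ADD B, C'. After: A=0 B=16 C=6 D=0 ZF=0 PC=6
Step 7: PC=6 exec 'HALT'. After: A=0 B=16 C=6 D=0 ZF=0 PC=6 HALTED

Answer: 0 16 6 0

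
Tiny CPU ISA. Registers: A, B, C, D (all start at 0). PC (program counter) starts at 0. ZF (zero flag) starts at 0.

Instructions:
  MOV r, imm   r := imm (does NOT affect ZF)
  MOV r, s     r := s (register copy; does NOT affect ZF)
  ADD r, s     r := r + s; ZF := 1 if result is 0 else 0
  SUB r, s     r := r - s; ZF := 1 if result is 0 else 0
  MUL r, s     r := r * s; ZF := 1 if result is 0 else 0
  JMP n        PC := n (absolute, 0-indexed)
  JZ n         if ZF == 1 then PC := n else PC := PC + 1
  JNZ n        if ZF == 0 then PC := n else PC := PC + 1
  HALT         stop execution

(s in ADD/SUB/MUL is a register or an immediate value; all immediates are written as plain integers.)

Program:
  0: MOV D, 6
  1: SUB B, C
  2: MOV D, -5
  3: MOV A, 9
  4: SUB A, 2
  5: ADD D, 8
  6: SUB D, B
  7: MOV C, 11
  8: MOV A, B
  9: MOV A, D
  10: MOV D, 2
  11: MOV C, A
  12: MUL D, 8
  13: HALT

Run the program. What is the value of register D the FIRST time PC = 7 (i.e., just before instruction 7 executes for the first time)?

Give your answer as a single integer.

Step 1: PC=0 exec 'MOV D, 6'. After: A=0 B=0 C=0 D=6 ZF=0 PC=1
Step 2: PC=1 exec 'SUB B, C'. After: A=0 B=0 C=0 D=6 ZF=1 PC=2
Step 3: PC=2 exec 'MOV D, -5'. After: A=0 B=0 C=0 D=-5 ZF=1 PC=3
Step 4: PC=3 exec 'MOV A, 9'. After: A=9 B=0 C=0 D=-5 ZF=1 PC=4
Step 5: PC=4 exec 'SUB A, 2'. After: A=7 B=0 C=0 D=-5 ZF=0 PC=5
Step 6: PC=5 exec 'ADD D, 8'. After: A=7 B=0 C=0 D=3 ZF=0 PC=6
Step 7: PC=6 exec 'SUB D, B'. After: A=7 B=0 C=0 D=3 ZF=0 PC=7
First time PC=7: D=3

3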